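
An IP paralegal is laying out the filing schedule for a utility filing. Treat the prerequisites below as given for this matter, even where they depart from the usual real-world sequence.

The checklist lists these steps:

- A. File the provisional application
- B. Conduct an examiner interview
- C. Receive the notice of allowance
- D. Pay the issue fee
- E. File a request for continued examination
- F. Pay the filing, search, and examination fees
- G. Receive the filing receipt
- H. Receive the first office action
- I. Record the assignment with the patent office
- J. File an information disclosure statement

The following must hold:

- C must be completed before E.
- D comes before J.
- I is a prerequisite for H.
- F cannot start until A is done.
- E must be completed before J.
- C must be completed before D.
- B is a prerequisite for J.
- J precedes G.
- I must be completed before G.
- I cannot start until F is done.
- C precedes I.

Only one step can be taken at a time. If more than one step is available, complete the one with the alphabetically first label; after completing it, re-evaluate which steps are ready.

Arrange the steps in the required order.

A, B, C, D, E, F, I, H, J, G

A, B and C have no prerequisites; A has the earlier label, so A is first.
Now B, C and F have their prerequisites met. B has the earlier label, so B next.
C and F are both available; C has the earlier label → C.
Ready: D, E and F. D has the earlier label → D.
Now E and F have their prerequisites met. E has the earlier label, so E next.
Now F and J have their prerequisites met. F has the earlier label, so F next.
I and J are both available; I has the earlier label → I.
Now H and J have their prerequisites met. H has the earlier label, so H next.
J needed B, D and E, now all done → J.
Next only G has its prerequisites met → G.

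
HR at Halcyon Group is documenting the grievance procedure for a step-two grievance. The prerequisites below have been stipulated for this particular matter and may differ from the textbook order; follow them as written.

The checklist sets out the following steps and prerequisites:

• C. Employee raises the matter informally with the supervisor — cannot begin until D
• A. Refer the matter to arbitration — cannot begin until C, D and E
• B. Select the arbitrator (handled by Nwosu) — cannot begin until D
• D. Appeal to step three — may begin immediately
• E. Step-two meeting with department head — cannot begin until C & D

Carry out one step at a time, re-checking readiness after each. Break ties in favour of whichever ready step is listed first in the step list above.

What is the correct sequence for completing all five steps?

D is the only step with nothing outstanding, so it goes first.
Now C and B have their prerequisites met. C is listed earlier, so C next.
Now B and E have their prerequisites met. B is listed earlier, so B next.
E needed C and D, now all done → E.
Next only A has its prerequisites met → A.

D C B E A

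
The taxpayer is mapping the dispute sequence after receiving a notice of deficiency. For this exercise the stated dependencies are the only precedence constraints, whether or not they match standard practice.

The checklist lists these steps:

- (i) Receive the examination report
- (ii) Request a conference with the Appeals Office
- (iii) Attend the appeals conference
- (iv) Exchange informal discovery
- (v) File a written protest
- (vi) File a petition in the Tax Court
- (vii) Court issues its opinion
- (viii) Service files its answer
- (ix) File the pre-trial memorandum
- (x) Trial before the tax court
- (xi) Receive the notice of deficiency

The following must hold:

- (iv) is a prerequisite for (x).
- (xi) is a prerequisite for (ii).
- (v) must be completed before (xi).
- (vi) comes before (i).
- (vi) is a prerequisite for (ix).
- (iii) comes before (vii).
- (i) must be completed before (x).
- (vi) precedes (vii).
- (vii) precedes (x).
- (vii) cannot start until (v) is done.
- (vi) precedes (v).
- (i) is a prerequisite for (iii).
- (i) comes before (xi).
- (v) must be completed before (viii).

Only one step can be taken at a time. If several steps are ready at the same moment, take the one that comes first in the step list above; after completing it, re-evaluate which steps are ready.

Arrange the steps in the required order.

(iv) (vi) (i) (iii) (v) (vii) (viii) (ix) (x) (xi) (ii)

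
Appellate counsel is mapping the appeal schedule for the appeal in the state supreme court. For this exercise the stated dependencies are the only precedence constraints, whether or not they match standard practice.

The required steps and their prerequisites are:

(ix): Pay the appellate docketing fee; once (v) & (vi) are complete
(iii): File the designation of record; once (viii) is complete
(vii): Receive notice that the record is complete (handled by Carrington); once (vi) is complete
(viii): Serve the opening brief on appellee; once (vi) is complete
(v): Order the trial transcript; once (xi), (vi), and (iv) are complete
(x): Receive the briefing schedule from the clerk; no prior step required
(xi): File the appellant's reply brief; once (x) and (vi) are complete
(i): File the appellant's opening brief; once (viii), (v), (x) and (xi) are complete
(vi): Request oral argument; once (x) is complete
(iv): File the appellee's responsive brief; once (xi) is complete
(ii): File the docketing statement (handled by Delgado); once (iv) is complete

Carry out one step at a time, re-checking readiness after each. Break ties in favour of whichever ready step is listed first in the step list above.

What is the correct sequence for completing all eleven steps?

(x) has no prerequisites → (x) first.
(vi) is the only step now ready → (vi).
Now (vii), (viii) and (xi) have their prerequisites met. (vii) is listed earlier, so (vii) next.
Now (viii) and (xi) have their prerequisites met. (viii) is listed earlier, so (viii) next.
(iii) now also ready, so the ready set is {(iii), (xi)}; (iii) is listed earlier → (iii).
Next only (xi) has its prerequisites met → (xi).
(iv) needed (xi), now all done → (iv).
Now (v) and (ii) have their prerequisites met. (v) is listed earlier, so (v) next.
(ix), (i) and (ii) are all available; (ix) is listed earlier → (ix).
(i) and (ii) are both available; (i) is listed earlier → (i).
(ii) needed (iv), now all done → (ii).

(x) → (vi) → (vii) → (viii) → (iii) → (xi) → (iv) → (v) → (ix) → (i) → (ii)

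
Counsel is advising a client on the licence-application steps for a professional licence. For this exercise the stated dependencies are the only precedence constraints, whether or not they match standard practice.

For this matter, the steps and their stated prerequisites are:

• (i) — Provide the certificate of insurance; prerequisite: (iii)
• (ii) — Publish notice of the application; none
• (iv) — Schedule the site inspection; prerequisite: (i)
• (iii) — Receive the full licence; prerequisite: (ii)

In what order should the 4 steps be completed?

(ii), (iii), (i), (iv)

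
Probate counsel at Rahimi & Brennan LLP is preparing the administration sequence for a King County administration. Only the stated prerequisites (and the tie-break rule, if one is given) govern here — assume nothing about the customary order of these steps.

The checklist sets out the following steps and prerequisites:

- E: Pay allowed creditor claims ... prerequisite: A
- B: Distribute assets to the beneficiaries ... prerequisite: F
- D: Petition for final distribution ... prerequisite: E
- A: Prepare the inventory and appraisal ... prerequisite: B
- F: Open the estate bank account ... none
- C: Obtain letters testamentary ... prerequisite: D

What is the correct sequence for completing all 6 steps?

F, B, A, E, D, C

Only F has no prerequisites, so it is first.
That leaves B as the only ready step → B.
A needed B, now all done → A.
E needed A, now all done → E.
Next only D has its prerequisites met → D.
C is the only step now ready → C.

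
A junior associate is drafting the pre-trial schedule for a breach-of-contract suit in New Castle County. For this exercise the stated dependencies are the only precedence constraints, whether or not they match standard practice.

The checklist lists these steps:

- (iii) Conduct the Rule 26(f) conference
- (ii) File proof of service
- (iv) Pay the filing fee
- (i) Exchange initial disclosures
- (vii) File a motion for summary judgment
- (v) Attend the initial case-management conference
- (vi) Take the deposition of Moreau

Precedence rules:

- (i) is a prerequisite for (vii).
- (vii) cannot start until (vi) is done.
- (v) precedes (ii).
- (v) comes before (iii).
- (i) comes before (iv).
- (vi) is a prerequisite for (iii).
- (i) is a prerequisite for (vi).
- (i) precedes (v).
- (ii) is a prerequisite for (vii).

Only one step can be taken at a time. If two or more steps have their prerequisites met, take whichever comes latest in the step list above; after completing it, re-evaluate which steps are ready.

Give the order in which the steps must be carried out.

(i), (vi), (v), (iv), (ii), (vii), (iii)

Only (i) has no prerequisites, so it is first.
Now (vi), (v) and (iv) have their prerequisites met. (vi) is listed later, so (vi) next.
Ready: (v) and (iv). (v) is listed later → (v).
(ii) and (iii) now also ready, so the ready set is {(iv), (ii), (iii)}; (iv) is listed later → (iv).
Ready: (ii) and (iii). (ii) is listed later → (ii).
Ready: (vii) and (iii). (vii) is listed later → (vii).
(iii) needed (vi) and (v), now all done → (iii).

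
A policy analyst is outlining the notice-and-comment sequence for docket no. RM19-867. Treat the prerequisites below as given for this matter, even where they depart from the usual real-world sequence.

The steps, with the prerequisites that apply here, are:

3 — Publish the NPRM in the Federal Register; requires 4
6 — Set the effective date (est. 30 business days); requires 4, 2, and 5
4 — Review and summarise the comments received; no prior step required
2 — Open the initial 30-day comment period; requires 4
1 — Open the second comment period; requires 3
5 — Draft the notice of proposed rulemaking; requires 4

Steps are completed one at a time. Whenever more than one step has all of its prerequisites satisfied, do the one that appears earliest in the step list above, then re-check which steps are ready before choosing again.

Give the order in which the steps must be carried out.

4 3 2 1 5 6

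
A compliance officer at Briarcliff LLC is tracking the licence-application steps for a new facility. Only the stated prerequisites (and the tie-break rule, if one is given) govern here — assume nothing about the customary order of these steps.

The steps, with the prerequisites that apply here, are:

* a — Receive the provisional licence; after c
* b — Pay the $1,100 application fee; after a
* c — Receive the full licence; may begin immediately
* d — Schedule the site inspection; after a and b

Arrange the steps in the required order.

c, a, b, d

c has no prerequisites → c first.
a needed c, now all done → a.
That leaves b as the only ready step → b.
d needed a and b, now all done → d.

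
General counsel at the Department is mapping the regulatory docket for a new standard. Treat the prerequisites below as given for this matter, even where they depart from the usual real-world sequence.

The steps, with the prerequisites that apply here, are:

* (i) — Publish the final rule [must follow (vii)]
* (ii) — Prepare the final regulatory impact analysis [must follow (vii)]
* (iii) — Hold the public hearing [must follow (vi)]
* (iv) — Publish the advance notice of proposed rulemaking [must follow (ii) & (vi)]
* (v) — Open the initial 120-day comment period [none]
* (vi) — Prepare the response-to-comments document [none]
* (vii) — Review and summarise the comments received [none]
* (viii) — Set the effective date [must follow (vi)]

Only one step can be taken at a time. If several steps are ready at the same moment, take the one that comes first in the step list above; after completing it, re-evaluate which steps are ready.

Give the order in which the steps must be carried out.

(v) (vi) (iii) (vii) (i) (ii) (iv) (viii)

Nothing is required for (v), (vi) and (vii). (v) is listed earlier → (v) first.
Now (vi) and (vii) have their prerequisites met. (vi) is listed earlier, so (vi) next.
Ready: (iii), (vii) and (viii). (iii) is listed earlier → (iii).
Now (vii) and (viii) have their prerequisites met. (vii) is listed earlier, so (vii) next.
(i), (ii) and (viii) are all available; (i) is listed earlier → (i).
(ii) and (viii) are both available; (ii) is listed earlier → (ii).
Ready: (iv) and (viii). (iv) is listed earlier → (iv).
Next only (viii) has its prerequisites met → (viii).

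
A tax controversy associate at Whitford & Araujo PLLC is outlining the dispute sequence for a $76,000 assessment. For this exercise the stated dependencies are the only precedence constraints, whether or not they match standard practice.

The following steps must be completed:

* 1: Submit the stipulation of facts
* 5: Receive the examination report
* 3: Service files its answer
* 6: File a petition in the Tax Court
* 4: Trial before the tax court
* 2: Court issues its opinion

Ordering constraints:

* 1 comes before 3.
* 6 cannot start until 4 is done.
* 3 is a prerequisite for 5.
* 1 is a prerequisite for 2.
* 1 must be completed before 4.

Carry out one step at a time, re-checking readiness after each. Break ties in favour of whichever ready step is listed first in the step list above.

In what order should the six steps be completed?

Only 1 has no prerequisites, so it is first.
Now 3, 4 and 2 have their prerequisites met. 3 is listed earlier, so 3 next.
5 now also ready, so the ready set is {5, 4, 2}; 5 is listed earlier → 5.
4 and 2 are both available; 4 is listed earlier → 4.
6 now also ready, so the ready set is {6, 2}; 6 is listed earlier → 6.
That leaves 2 as the only ready step → 2.

1, 3, 5, 4, 6, 2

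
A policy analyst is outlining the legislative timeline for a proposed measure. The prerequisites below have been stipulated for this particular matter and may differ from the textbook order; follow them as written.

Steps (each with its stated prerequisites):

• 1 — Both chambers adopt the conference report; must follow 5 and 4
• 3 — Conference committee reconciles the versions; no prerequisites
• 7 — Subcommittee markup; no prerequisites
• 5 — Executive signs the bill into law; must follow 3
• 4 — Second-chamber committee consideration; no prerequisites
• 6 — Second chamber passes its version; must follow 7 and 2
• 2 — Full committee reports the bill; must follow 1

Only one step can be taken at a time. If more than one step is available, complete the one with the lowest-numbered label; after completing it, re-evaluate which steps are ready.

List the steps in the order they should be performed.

3, 4 and 7 have no prerequisites; 3 has the earlier label, so 3 is first.
Now 4, 5 and 7 have their prerequisites met. 4 has the earlier label, so 4 next.
Ready: 5 and 7. 5 has the earlier label → 5.
Now 1 and 7 have their prerequisites met. 1 has the earlier label, so 1 next.
2 now also ready, so the ready set is {2, 7}; 2 has the earlier label → 2.
Next only 7 has its prerequisites met → 7.
Next only 6 has its prerequisites met → 6.

3 → 4 → 5 → 1 → 2 → 7 → 6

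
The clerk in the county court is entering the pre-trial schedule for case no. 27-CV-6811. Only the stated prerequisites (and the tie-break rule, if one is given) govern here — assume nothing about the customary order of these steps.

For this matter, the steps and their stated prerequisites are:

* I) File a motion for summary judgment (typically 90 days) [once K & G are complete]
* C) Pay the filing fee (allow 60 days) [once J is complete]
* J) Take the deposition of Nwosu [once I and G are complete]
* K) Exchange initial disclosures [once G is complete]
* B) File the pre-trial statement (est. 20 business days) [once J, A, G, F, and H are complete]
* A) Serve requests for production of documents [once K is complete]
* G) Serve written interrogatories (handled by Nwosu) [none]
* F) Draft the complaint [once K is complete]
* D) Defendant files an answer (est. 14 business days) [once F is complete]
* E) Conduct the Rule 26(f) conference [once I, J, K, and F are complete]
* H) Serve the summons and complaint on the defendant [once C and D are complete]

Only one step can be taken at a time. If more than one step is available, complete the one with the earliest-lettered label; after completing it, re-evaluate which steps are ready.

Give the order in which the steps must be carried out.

G has no prerequisites → G first.
Next only K has its prerequisites met → K.
Ready: A, F and I. A has the earlier label → A.
F and I are both available; F has the earlier label → F.
D and I are both available; D has the earlier label → D.
Next only I has its prerequisites met → I.
J is the only step now ready → J.
Ready: C and E. C has the earlier label → C.
H now also ready, so the ready set is {E, H}; E has the earlier label → E.
That leaves H as the only ready step → H.
B needed A, F, G, H and J, now all done → B.

G, K, A, F, D, I, J, C, E, H, B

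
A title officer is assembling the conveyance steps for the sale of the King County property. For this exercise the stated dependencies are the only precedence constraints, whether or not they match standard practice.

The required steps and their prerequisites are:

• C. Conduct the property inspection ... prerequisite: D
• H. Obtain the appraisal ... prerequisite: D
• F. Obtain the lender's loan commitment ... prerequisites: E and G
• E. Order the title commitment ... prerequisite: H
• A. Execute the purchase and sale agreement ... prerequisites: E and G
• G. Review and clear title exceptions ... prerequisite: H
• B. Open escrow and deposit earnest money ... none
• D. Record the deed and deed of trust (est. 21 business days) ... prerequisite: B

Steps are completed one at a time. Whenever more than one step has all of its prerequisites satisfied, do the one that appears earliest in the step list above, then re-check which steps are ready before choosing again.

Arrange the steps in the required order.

B is the only step with nothing outstanding, so it goes first.
D is the only step now ready → D.
Now C and H have their prerequisites met. C is listed earlier, so C next.
H needed D, now all done → H.
Now E and G have their prerequisites met. E is listed earlier, so E next.
G needed H, now all done → G.
Ready: F and A. F is listed earlier → F.
A needed E and G, now all done → A.

B → D → C → H → E → G → F → A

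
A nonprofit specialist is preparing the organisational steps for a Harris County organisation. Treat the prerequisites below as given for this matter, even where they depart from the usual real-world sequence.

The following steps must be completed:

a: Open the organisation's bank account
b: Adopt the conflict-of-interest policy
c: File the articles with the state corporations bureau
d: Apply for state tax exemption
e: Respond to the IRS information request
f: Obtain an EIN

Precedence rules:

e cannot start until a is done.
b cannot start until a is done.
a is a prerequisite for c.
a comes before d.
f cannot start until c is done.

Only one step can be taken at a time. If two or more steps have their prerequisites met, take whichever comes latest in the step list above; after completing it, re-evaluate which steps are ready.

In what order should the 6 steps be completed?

a has no prerequisites → a first.
Ready: e, d, c and b. e is listed later → e.
Ready: d, c and b. d is listed later → d.
Now c and b have their prerequisites met. c is listed later, so c next.
Ready: f and b. f is listed later → f.
b needed a, now all done → b.

a e d c f b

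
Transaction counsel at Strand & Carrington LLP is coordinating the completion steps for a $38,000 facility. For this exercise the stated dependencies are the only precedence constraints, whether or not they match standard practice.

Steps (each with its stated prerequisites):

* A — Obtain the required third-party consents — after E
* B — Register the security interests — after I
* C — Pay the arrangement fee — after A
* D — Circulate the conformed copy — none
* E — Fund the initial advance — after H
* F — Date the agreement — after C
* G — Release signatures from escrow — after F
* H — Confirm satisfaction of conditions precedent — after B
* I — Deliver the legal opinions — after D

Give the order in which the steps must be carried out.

D I B H E A C F G

D has no prerequisites → D first.
Next only I has its prerequisites met → I.
B is the only step now ready → B.
H needed B, now all done → H.
Next only E has its prerequisites met → E.
A is the only step now ready → A.
C needed A, now all done → C.
That leaves F as the only ready step → F.
G is the only step now ready → G.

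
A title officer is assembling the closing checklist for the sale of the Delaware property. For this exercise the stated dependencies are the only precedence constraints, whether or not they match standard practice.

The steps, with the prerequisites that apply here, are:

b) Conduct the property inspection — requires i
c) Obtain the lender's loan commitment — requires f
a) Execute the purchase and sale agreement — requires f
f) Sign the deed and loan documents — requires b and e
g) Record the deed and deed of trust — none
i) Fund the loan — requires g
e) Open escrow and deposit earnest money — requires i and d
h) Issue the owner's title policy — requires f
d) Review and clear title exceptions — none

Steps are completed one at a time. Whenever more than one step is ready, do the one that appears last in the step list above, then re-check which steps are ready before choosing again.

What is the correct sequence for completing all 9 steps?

Nothing is required for d and g. d is listed later → d first.
g is the only step now ready → g.
i is the only step now ready → i.
Now e and b have their prerequisites met. e is listed later, so e next.
b is the only step now ready → b.
f is the only step now ready → f.
h, a and c are all available; h is listed later → h.
Ready: a and c. a is listed later → a.
c needed f, now all done → c.

d → g → i → e → b → f → h → a → c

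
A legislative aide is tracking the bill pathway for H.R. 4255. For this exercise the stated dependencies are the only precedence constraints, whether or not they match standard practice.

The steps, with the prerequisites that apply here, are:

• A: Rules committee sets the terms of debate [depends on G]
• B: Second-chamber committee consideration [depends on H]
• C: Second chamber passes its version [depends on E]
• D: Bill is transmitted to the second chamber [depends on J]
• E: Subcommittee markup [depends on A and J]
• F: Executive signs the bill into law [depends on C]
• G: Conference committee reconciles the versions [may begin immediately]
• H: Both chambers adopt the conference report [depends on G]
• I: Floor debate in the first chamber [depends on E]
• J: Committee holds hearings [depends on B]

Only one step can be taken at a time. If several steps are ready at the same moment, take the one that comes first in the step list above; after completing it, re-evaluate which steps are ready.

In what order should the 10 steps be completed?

G has no prerequisites → G first.
Ready: A and H. A is listed earlier → A.
H needed G, now all done → H.
B needed H, now all done → B.
Next only J has its prerequisites met → J.
D and E are both available; D is listed earlier → D.
E is the only step now ready → E.
C and I are both available; C is listed earlier → C.
Ready: F and I. F is listed earlier → F.
I needed E, now all done → I.

G, A, H, B, J, D, E, C, F, I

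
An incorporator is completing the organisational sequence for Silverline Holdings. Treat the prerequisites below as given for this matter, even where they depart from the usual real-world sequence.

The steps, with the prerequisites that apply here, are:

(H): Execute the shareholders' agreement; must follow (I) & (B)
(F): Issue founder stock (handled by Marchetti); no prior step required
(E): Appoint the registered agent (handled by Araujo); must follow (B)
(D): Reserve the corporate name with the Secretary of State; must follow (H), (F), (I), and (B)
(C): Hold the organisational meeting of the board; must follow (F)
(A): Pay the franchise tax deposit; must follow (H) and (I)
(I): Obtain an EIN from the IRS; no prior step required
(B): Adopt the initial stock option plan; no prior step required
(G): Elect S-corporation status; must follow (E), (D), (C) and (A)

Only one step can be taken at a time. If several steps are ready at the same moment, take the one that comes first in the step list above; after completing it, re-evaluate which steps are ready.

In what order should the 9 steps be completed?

Nothing is required for (F), (I) and (B). (F) is listed earlier → (F) first.
Now (C), (I) and (B) have their prerequisites met. (C) is listed earlier, so (C) next.
Now (I) and (B) have their prerequisites met. (I) is listed earlier, so (I) next.
Next only (B) has its prerequisites met → (B).
Ready: (H) and (E). (H) is listed earlier → (H).
(D) and (A) now also ready, so the ready set is {(E), (D), (A)}; (E) is listed earlier → (E).
Now (D) and (A) have their prerequisites met. (D) is listed earlier, so (D) next.
Next only (A) has its prerequisites met → (A).
(G) is the only step now ready → (G).

(F), (C), (I), (B), (H), (E), (D), (A), (G)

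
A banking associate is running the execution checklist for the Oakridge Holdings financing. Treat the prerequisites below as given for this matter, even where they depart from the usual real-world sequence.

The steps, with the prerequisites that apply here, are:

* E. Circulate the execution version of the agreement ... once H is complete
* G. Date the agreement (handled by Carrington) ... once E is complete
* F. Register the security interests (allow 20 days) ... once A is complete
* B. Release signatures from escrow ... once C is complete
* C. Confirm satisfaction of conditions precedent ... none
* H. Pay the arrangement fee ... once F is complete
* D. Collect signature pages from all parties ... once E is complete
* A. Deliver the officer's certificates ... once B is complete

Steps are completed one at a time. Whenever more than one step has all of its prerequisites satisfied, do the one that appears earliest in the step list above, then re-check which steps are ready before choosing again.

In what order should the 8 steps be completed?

C is the only step with nothing outstanding, so it goes first.
That leaves B as the only ready step → B.
A is the only step now ready → A.
Next only F has its prerequisites met → F.
That leaves H as the only ready step → H.
E is the only step now ready → E.
Ready: G and D. G is listed earlier → G.
D needed E, now all done → D.

C, B, A, F, H, E, G, D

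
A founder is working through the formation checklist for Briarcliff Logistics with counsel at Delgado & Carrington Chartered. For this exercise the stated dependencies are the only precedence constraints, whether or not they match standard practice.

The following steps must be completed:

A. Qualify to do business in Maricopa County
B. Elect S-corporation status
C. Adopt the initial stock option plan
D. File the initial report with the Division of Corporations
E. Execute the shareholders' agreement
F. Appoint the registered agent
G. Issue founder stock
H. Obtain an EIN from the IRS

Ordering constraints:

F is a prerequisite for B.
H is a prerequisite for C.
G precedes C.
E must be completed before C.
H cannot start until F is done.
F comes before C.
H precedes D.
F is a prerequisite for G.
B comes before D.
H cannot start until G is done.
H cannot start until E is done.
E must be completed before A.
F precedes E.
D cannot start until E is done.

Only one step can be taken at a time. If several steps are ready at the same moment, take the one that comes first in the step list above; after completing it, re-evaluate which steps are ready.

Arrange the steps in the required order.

F → B → E → A → G → H → C → D

F has no prerequisites → F first.
Ready: B, E and G. B is listed earlier → B.
E and G are both available; E is listed earlier → E.
A now also ready, so the ready set is {A, G}; A is listed earlier → A.
G is the only step now ready → G.
Next only H has its prerequisites met → H.
Now C and D have their prerequisites met. C is listed earlier, so C next.
D needed B, E and H, now all done → D.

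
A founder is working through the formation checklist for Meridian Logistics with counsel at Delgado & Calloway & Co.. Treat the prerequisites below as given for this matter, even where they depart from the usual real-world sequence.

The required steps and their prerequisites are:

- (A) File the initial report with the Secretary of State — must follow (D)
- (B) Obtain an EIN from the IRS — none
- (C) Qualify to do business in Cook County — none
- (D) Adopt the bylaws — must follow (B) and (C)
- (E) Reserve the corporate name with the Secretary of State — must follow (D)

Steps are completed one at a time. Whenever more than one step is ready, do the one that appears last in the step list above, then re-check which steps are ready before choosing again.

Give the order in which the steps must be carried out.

(C) and (B) have no prerequisites; (C) is listed later, so (C) is first.
That leaves (B) as the only ready step → (B).
(D) needed (C) and (B), now all done → (D).
Ready: (E) and (A). (E) is listed later → (E).
(A) needed (D), now all done → (A).

(C) → (B) → (D) → (E) → (A)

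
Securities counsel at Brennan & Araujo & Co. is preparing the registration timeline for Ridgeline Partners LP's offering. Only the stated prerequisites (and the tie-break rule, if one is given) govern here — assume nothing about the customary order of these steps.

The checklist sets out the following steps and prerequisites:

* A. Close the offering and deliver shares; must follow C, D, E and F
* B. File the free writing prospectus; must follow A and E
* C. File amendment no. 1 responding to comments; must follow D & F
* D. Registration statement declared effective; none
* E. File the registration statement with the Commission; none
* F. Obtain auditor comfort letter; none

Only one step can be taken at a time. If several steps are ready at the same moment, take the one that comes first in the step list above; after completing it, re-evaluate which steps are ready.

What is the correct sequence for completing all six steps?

D, E, F, C, A, B

Nothing is required for D, E and F. D is listed earlier → D first.
Ready: E and F. E is listed earlier → E.
F is the only step now ready → F.
C needed D and F, now all done → C.
A needed C, D, E and F, now all done → A.
B needed A and E, now all done → B.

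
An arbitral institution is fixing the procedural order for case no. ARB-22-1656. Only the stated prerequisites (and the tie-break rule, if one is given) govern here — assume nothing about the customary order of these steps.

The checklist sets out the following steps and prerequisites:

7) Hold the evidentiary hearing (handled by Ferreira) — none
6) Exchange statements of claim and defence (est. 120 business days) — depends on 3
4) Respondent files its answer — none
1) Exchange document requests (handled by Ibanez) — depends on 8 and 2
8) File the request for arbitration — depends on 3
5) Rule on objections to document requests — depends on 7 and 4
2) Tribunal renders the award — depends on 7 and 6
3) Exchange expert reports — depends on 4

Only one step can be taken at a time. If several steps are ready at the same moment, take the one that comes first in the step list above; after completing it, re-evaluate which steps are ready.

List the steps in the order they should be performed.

7 and 4 have no prerequisites; 7 is listed earlier, so 7 is first.
Next only 4 has its prerequisites met → 4.
5 and 3 are both available; 5 is listed earlier → 5.
3 is the only step now ready → 3.
Now 6 and 8 have their prerequisites met. 6 is listed earlier, so 6 next.
2 now also ready, so the ready set is {8, 2}; 8 is listed earlier → 8.
That leaves 2 as the only ready step → 2.
1 needed 8 and 2, now all done → 1.

7, 4, 5, 3, 6, 8, 2, 1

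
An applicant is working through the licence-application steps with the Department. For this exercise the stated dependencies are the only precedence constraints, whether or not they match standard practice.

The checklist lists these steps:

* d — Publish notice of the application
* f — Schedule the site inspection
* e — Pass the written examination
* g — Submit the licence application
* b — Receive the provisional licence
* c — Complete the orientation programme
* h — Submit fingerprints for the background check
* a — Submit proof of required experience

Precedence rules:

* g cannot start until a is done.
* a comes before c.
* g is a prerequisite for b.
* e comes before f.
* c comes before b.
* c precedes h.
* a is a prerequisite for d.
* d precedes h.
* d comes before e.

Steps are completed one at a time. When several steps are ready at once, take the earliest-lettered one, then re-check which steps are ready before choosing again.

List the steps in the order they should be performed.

a is the only step with nothing outstanding, so it goes first.
Ready: c, d and g. c has the earlier label → c.
d and g are both available; d has the earlier label → d.
Ready: e, g and h. e has the earlier label → e.
f now also ready, so the ready set is {f, g, h}; f has the earlier label → f.
g and h are both available; g has the earlier label → g.
Ready: b and h. b has the earlier label → b.
That leaves h as the only ready step → h.

a → c → d → e → f → g → b → h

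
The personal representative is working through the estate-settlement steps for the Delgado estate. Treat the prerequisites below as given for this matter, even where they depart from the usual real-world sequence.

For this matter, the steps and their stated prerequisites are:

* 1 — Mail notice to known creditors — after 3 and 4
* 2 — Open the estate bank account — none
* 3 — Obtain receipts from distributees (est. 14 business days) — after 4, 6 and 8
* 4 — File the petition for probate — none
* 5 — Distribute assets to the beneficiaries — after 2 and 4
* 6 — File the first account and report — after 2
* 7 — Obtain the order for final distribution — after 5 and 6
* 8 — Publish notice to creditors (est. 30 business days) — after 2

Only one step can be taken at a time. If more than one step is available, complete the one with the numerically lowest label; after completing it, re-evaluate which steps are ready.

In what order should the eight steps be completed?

2, 4, 5, 6, 7, 8, 3, 1

2 and 4 have no prerequisites; 2 has the earlier label, so 2 is first.
Now 4, 6 and 8 have their prerequisites met. 4 has the earlier label, so 4 next.
5 now also ready, so the ready set is {5, 6, 8}; 5 has the earlier label → 5.
Ready: 6 and 8. 6 has the earlier label → 6.
7 now also ready, so the ready set is {7, 8}; 7 has the earlier label → 7.
That leaves 8 as the only ready step → 8.
3 needed 4, 6 and 8, now all done → 3.
1 needed 3 and 4, now all done → 1.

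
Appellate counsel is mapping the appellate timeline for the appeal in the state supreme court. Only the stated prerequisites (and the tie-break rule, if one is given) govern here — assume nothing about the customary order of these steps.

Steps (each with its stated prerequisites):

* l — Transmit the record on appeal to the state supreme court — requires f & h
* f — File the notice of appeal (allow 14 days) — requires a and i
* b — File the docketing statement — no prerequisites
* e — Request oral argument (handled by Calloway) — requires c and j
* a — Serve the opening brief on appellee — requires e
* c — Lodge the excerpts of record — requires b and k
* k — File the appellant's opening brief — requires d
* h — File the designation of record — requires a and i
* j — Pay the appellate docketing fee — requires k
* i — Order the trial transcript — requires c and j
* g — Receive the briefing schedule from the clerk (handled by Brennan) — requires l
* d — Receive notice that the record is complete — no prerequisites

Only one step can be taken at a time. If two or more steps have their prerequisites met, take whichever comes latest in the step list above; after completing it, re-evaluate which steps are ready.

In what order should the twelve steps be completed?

Nothing is required for d and b. d is listed later → d first.
k now also ready, so the ready set is {k, b}; k is listed later → k.
Ready: j and b. j is listed later → j.
That leaves b as the only ready step → b.
c needed k and b, now all done → c.
Now i and e have their prerequisites met. i is listed later, so i next.
Next only e has its prerequisites met → e.
a needed e, now all done → a.
h and f are both available; h is listed later → h.
Next only f has its prerequisites met → f.
l needed h and f, now all done → l.
g is the only step now ready → g.

d → k → j → b → c → i → e → a → h → f → l → g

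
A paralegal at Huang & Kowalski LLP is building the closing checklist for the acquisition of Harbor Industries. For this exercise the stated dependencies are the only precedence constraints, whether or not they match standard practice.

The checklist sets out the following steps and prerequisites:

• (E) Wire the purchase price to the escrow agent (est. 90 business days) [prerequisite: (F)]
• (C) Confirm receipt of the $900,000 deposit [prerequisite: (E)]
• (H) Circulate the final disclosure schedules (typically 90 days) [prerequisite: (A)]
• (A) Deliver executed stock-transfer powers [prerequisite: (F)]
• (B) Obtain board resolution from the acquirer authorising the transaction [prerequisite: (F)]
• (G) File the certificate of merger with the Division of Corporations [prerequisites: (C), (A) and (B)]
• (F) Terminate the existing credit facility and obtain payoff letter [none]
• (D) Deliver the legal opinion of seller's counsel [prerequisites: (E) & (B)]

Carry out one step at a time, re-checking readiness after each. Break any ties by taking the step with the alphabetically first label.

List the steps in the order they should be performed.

(F) (A) (B) (E) (C) (D) (G) (H)

Only (F) has no prerequisites, so it is first.
Now (A), (B) and (E) have their prerequisites met. (A) has the earlier label, so (A) next.
(H) now also ready, so the ready set is {(B), (E), (H)}; (B) has the earlier label → (B).
Now (E) and (H) have their prerequisites met. (E) has the earlier label, so (E) next.
(C), (D) and (H) are all available; (C) has the earlier label → (C).
Now (D), (G) and (H) have their prerequisites met. (D) has the earlier label, so (D) next.
Ready: (G) and (H). (G) has the earlier label → (G).
(H) is the only step now ready → (H).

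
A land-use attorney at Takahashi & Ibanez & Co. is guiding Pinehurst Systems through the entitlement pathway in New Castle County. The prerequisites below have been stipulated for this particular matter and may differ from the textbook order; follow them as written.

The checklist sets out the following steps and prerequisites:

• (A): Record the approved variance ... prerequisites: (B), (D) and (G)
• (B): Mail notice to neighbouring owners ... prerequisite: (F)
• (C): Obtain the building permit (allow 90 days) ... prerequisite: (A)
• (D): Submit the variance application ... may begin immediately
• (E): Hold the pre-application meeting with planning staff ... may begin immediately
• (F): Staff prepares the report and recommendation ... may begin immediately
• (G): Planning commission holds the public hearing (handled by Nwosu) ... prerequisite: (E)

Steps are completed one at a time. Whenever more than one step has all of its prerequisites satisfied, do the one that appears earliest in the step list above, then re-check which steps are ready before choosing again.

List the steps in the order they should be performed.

(D), (E), (F), (B), (G), (A), (C)

Nothing is required for (D), (E) and (F). (D) is listed earlier → (D) first.
(E) and (F) are both available; (E) is listed earlier → (E).
(F) and (G) are both available; (F) is listed earlier → (F).
(B) and (G) are both available; (B) is listed earlier → (B).
That leaves (G) as the only ready step → (G).
(A) needed (B), (D) and (G), now all done → (A).
That leaves (C) as the only ready step → (C).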